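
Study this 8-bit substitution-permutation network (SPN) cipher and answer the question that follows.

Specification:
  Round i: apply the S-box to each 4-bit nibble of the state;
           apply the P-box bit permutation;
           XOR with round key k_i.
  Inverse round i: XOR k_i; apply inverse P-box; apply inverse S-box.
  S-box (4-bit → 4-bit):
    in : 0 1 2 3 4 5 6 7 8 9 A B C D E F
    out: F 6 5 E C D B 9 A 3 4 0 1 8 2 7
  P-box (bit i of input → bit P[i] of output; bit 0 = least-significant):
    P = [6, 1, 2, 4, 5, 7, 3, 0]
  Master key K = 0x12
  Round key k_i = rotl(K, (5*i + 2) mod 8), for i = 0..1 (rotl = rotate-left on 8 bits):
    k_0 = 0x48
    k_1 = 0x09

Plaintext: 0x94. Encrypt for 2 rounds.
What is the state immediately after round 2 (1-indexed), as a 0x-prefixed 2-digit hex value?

s_0 = plaintext = 0x94
s_1 = Round(s_0, k_0) = 0xFC
s_2 = Round(s_1, k_1) = 0xE1

0xE1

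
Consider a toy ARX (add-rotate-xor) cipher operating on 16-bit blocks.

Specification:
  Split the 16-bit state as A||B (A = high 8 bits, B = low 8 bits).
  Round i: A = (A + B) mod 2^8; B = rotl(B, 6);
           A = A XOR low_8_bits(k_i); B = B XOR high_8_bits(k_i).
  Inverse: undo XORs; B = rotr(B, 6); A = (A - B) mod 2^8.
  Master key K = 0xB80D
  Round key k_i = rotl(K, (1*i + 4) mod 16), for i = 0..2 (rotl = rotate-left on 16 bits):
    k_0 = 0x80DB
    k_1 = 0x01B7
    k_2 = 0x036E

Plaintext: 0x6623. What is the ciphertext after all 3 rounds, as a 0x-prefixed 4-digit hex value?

0x2EC7

s_0 = plaintext = 0x6623
s_1 = Round(s_0, k_0) = 0x5248
s_2 = Round(s_1, k_1) = 0x2D13
s_3 = Round(s_2, k_2) = 0x2EC7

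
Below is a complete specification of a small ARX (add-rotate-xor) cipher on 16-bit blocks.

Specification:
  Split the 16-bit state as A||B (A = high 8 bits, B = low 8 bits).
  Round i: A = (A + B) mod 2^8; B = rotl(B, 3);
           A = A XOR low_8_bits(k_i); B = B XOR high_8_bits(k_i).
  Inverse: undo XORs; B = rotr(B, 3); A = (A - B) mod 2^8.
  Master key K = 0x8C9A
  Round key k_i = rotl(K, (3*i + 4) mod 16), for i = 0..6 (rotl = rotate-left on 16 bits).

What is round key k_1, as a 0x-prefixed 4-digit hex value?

K = 0x8C9A
k_0 = rotl(K, (3*0+4) mod 16) = rotl(K, 4) = 0xC9A8
k_1 = rotl(K, (3*1+4) mod 16) = rotl(K, 7) = 0x4D46

0x4D46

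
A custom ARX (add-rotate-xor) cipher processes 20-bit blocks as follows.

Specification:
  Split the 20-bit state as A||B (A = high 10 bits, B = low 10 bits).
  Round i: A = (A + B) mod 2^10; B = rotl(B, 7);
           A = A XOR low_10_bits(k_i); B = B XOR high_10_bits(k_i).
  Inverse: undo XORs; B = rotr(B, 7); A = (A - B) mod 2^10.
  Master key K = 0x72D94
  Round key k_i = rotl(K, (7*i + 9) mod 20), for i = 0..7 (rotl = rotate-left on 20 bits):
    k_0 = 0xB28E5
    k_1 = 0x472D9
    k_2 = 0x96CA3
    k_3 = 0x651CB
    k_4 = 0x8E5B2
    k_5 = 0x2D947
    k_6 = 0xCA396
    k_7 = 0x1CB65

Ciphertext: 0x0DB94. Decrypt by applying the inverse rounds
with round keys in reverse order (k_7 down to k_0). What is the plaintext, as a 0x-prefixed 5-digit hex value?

0x0911A

s_0 = ciphertext = 0x0DB94
s_1 = InvRound(s_0, k_7) = 0x07337
s_2 = InvRound(s_1, k_6) = 0xA48F8
s_3 = InvRound(s_2, k_5) = 0x59670
s_4 = InvRound(s_3, k_4) = 0xA3E48
s_5 = InvRound(s_4, k_3) = 0x176E7
s_6 = InvRound(s_5, k_2) = 0xC75E1
s_7 = InvRound(s_6, k_1) = 0x76FE9
s_8 = InvRound(s_7, k_0) = 0x0911A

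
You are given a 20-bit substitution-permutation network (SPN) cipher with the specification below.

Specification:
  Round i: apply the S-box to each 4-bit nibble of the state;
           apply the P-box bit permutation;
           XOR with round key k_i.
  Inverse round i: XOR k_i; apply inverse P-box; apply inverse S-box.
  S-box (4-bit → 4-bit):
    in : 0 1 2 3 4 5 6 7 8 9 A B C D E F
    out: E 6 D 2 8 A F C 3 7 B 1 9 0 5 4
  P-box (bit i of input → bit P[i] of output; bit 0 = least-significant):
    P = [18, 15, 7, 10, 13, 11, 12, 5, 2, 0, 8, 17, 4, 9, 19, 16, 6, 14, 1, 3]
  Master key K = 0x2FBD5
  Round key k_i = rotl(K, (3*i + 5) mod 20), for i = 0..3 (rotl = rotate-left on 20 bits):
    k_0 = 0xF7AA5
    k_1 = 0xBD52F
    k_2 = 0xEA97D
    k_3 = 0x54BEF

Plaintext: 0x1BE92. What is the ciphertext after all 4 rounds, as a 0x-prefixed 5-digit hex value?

0x7CAE9

s_0 = plaintext = 0x1BE92
s_1 = Round(s_0, k_0) = 0xB0733
s_2 = Round(s_1, k_1) = 0x05E6F
s_3 = Round(s_2, k_2) = 0xFD2D3
s_4 = Round(s_3, k_3) = 0x7CAE9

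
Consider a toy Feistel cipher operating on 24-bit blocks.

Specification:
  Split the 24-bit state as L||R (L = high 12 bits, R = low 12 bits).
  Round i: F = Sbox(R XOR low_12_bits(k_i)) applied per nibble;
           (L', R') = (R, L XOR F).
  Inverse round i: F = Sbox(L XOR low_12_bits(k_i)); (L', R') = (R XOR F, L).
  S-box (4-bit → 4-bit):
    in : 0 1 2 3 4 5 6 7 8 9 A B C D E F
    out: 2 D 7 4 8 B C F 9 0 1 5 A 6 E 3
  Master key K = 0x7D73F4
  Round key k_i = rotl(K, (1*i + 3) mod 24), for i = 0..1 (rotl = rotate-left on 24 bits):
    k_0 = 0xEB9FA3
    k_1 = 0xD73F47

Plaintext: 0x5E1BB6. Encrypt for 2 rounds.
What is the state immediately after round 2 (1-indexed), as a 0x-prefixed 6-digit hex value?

0xD3AC40

s_0 = plaintext = 0x5E1BB6
s_1 = Round(s_0, k_0) = 0xBB6D3A
s_2 = Round(s_1, k_1) = 0xD3AC40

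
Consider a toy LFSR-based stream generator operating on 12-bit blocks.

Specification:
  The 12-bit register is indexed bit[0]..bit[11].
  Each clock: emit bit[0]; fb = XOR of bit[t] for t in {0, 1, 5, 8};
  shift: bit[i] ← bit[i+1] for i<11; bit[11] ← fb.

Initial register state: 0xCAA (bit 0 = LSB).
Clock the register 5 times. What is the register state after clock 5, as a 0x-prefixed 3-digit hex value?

0xB65

reg_0 = 0xCAA
clock 1: out=0, reg = 0x655
clock 2: out=1, reg = 0xB2A
clock 3: out=0, reg = 0xD95
clock 4: out=1, reg = 0x6CA
clock 5: out=0, reg = 0xB65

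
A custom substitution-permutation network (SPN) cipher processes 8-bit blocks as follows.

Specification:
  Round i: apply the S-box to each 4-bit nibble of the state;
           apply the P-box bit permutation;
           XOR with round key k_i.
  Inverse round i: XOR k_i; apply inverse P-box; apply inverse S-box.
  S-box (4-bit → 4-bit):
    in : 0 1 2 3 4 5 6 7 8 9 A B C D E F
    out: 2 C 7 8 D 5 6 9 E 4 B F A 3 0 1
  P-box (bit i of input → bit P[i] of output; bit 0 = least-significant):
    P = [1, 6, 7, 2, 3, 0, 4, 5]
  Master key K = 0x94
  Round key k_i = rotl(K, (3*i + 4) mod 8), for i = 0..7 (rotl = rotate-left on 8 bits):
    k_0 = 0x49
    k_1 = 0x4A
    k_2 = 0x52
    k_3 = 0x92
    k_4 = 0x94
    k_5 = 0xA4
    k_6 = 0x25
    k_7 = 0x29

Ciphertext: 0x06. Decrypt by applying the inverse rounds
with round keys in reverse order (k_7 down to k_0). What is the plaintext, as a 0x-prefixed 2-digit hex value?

0x8D

s_0 = ciphertext = 0x06
s_1 = InvRound(s_0, k_7) = 0xA7
s_2 = InvRound(s_1, k_6) = 0xE5
s_3 = InvRound(s_2, k_5) = 0x00
s_4 = InvRound(s_3, k_4) = 0x91
s_5 = InvRound(s_4, k_3) = 0x0F
s_6 = InvRound(s_5, k_2) = 0x2C
s_7 = InvRound(s_6, k_1) = 0x3A
s_8 = InvRound(s_7, k_0) = 0x8D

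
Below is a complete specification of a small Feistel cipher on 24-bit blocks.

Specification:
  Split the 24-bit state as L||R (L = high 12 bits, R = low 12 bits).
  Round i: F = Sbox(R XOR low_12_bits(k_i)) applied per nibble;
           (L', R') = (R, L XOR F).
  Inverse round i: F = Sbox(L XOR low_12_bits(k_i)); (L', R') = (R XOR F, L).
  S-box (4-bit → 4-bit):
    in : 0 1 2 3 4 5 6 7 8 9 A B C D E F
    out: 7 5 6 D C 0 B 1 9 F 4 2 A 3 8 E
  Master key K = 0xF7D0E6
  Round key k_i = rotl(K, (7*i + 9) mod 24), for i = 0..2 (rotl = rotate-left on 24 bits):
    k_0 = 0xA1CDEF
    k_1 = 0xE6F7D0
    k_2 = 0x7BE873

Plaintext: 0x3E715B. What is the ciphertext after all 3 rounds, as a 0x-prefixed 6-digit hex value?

0x909CDF

s_0 = plaintext = 0x3E715B
s_1 = Round(s_0, k_0) = 0x15B9CB
s_2 = Round(s_1, k_1) = 0x9CB909
s_3 = Round(s_2, k_2) = 0x909CDF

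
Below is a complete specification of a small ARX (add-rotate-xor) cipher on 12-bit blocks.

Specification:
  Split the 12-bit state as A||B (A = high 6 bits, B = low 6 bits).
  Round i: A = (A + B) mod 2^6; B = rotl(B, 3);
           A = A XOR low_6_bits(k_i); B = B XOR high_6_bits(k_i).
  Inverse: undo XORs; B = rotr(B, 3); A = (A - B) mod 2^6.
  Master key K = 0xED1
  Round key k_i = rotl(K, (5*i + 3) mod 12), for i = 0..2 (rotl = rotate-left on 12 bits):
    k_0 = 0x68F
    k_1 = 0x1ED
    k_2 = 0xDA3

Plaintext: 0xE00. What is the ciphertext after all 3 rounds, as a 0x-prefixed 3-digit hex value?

s_0 = plaintext = 0xE00
s_1 = Round(s_0, k_0) = 0xDDA
s_2 = Round(s_1, k_1) = 0xF14
s_3 = Round(s_2, k_2) = 0xCD4

0xCD4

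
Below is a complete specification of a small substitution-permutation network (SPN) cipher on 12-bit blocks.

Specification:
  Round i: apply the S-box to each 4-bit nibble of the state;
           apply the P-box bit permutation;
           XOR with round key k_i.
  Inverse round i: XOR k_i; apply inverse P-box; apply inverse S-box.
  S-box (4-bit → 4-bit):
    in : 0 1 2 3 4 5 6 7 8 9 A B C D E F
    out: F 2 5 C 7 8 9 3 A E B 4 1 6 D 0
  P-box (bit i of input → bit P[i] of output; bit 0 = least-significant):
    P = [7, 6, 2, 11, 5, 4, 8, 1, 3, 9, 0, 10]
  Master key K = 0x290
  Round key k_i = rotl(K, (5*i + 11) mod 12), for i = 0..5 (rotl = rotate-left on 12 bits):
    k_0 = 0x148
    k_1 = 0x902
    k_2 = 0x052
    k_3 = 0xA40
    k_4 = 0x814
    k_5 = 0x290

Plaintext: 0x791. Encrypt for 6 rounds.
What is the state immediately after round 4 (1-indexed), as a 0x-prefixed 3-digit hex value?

0x938

s_0 = plaintext = 0x791
s_1 = Round(s_0, k_0) = 0x212
s_2 = Round(s_1, k_1) = 0x99F
s_3 = Round(s_2, k_2) = 0x741
s_4 = Round(s_3, k_3) = 0x938
s_5 = Round(s_4, k_4) = 0x757
s_6 = Round(s_5, k_5) = 0x05A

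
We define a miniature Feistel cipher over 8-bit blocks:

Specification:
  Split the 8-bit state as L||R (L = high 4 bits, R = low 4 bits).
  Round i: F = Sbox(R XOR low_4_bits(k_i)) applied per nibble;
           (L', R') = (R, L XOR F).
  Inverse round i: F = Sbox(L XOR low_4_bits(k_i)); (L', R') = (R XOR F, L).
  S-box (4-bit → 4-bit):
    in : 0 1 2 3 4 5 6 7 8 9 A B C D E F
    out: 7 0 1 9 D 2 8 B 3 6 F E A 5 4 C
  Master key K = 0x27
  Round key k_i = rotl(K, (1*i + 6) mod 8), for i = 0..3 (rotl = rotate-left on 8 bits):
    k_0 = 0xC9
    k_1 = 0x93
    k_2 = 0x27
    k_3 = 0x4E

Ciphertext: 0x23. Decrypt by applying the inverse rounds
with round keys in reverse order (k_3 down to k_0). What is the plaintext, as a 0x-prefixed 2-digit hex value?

0x7B

s_0 = ciphertext = 0x23
s_1 = InvRound(s_0, k_3) = 0x92
s_2 = InvRound(s_1, k_2) = 0x69
s_3 = InvRound(s_2, k_1) = 0xB6
s_4 = InvRound(s_3, k_0) = 0x7B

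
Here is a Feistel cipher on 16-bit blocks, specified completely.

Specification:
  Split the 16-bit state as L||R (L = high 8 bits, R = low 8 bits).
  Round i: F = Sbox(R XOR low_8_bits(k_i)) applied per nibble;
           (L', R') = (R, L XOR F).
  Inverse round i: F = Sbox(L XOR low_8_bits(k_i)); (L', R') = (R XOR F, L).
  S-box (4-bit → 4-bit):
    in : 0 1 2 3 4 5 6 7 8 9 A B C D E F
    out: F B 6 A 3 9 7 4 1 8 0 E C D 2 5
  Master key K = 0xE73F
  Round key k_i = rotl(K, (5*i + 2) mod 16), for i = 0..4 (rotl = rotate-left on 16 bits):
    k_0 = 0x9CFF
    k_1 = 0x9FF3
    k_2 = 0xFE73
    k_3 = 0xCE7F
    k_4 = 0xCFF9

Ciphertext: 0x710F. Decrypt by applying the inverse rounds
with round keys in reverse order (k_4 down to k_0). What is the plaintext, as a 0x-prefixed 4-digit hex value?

0x0A03

s_0 = ciphertext = 0x710F
s_1 = InvRound(s_0, k_4) = 0x1E71
s_2 = InvRound(s_1, k_3) = 0x0A1E
s_3 = InvRound(s_2, k_2) = 0x560A
s_4 = InvRound(s_3, k_1) = 0x0356
s_5 = InvRound(s_4, k_0) = 0x0A03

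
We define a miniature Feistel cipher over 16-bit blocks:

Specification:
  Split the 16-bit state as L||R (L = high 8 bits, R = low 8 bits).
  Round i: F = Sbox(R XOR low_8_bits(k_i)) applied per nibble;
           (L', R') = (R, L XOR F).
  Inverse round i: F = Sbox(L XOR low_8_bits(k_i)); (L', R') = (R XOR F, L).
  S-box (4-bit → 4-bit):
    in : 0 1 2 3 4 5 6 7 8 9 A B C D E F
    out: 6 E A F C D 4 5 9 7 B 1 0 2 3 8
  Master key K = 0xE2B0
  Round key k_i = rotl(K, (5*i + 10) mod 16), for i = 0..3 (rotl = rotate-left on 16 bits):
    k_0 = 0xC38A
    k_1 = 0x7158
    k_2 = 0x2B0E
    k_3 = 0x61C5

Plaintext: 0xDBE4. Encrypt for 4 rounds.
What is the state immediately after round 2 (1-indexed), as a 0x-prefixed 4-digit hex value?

0x98E2

s_0 = plaintext = 0xDBE4
s_1 = Round(s_0, k_0) = 0xE498
s_2 = Round(s_1, k_1) = 0x98E2
s_3 = Round(s_2, k_2) = 0xE2A8
s_4 = Round(s_3, k_3) = 0xA8A0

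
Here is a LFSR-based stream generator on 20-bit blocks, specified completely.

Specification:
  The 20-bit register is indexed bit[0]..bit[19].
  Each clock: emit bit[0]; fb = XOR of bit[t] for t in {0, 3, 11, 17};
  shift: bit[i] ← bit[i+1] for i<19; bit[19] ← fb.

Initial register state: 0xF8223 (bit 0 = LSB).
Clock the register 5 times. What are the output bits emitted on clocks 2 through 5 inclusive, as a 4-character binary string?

reg_0 = 0xF8223
clock 1: out=1, reg = 0x7C111
clock 2: out=1, reg = 0x3E088
clock 3: out=0, reg = 0x1F044
clock 4: out=0, reg = 0x0F822
clock 5: out=0, reg = 0x87C11

1000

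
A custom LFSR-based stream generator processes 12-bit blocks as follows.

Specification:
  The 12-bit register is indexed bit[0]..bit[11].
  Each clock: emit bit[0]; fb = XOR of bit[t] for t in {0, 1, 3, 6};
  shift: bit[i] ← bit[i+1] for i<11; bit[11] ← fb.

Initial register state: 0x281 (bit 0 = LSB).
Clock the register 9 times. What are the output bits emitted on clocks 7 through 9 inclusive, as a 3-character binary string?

010

reg_0 = 0x281
clock 1: out=1, reg = 0x940
clock 2: out=0, reg = 0xCA0
clock 3: out=0, reg = 0x650
clock 4: out=0, reg = 0xB28
clock 5: out=0, reg = 0xD94
clock 6: out=0, reg = 0x6CA
clock 7: out=0, reg = 0xB65
clock 8: out=1, reg = 0x5B2
clock 9: out=0, reg = 0xAD9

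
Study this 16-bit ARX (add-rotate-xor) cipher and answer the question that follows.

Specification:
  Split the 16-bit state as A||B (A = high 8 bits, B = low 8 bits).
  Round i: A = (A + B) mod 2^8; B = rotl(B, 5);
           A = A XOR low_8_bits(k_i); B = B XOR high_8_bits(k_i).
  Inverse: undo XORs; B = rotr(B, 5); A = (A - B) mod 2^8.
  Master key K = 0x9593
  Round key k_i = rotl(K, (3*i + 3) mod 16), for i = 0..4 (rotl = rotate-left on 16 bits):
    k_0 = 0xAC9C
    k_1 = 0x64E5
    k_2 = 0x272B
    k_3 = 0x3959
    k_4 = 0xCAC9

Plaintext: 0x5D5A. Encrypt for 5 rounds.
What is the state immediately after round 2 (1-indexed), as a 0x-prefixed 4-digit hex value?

s_0 = plaintext = 0x5D5A
s_1 = Round(s_0, k_0) = 0x2BE7
s_2 = Round(s_1, k_1) = 0xF798
s_3 = Round(s_2, k_2) = 0xA434
s_4 = Round(s_3, k_3) = 0x81BF
s_5 = Round(s_4, k_4) = 0x893D

0xF798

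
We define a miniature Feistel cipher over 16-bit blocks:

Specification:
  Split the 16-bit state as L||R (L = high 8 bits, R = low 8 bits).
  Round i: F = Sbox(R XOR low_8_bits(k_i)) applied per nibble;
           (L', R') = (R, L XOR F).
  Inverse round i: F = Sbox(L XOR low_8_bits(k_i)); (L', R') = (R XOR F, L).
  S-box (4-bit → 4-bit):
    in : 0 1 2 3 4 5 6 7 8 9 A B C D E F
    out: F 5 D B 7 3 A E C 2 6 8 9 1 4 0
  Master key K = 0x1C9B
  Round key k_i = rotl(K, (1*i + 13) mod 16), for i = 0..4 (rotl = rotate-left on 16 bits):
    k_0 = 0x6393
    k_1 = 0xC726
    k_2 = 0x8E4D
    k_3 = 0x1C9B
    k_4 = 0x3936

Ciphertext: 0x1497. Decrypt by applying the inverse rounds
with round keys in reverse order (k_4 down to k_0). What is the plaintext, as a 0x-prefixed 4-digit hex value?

s_0 = ciphertext = 0x1497
s_1 = InvRound(s_0, k_4) = 0x4A14
s_2 = InvRound(s_1, k_3) = 0x014A
s_3 = InvRound(s_2, k_2) = 0x3301
s_4 = InvRound(s_3, k_1) = 0x5233
s_5 = InvRound(s_4, k_0) = 0xA652

0xA652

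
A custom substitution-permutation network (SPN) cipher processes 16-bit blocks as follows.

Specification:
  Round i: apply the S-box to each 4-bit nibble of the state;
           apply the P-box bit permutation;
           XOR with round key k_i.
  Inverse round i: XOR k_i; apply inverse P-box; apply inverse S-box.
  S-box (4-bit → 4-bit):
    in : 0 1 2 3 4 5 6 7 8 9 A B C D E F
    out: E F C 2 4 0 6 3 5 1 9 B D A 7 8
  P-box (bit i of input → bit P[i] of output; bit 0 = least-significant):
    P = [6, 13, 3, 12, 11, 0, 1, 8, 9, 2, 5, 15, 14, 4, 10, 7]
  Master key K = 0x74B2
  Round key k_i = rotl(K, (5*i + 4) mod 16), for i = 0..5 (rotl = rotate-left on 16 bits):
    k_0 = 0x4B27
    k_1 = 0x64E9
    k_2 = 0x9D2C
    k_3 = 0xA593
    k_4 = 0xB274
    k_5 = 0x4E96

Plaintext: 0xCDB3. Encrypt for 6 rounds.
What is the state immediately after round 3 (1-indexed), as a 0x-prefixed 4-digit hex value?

0x1D3A

s_0 = plaintext = 0xCDB3
s_1 = Round(s_0, k_0) = 0xA6A2
s_2 = Round(s_1, k_1) = 0x3D45
s_3 = Round(s_2, k_2) = 0x1D3A
s_4 = Round(s_3, k_3) = 0x7146
s_5 = Round(s_4, k_4) = 0x504A
s_6 = Round(s_5, k_5) = 0xDEF0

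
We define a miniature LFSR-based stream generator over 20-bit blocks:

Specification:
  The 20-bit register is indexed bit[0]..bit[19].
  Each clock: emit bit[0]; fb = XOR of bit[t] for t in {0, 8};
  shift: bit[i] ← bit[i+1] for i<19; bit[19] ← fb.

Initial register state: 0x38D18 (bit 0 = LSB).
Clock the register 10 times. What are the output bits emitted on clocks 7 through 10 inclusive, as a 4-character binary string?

reg_0 = 0x38D18
clock 1: out=0, reg = 0x9C68C
clock 2: out=0, reg = 0x4E346
clock 3: out=0, reg = 0xA71A3
clock 4: out=1, reg = 0x538D1
clock 5: out=1, reg = 0xA9C68
clock 6: out=0, reg = 0x54E34
clock 7: out=0, reg = 0x2A71A
clock 8: out=0, reg = 0x9538D
clock 9: out=1, reg = 0x4A9C6
clock 10: out=0, reg = 0xA54E3

0010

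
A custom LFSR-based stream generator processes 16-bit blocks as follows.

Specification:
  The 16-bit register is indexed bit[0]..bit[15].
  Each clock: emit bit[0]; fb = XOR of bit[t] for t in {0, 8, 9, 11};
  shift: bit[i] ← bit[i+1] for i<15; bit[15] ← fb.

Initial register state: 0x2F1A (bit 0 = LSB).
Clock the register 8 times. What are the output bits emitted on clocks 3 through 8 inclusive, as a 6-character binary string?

011000

reg_0 = 0x2F1A
clock 1: out=0, reg = 0x978D
clock 2: out=1, reg = 0xCBC6
clock 3: out=0, reg = 0xE5E3
clock 4: out=1, reg = 0x72F1
clock 5: out=1, reg = 0x3978
clock 6: out=0, reg = 0x1CBC
clock 7: out=0, reg = 0x8E5E
clock 8: out=0, reg = 0x472F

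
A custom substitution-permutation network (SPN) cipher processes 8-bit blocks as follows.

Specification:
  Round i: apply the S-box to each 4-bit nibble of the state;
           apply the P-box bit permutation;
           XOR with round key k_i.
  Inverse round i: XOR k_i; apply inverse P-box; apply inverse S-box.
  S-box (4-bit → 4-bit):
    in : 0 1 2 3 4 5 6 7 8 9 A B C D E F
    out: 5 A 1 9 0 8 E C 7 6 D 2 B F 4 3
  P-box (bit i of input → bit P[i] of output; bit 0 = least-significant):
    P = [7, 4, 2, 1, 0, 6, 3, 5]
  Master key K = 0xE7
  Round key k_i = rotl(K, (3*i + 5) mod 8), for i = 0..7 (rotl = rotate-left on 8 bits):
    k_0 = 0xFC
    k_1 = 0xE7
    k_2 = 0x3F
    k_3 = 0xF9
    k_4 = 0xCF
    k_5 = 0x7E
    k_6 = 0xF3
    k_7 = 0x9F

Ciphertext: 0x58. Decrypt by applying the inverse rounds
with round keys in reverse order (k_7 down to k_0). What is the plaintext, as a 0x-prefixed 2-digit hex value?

s_0 = ciphertext = 0x58
s_1 = InvRound(s_0, k_7) = 0xFA
s_2 = InvRound(s_1, k_6) = 0x04
s_3 = InvRound(s_2, k_5) = 0x61
s_4 = InvRound(s_3, k_4) = 0x7A
s_5 = InvRound(s_4, k_3) = 0x23
s_6 = InvRound(s_5, k_2) = 0xE9
s_7 = InvRound(s_6, k_1) = 0xE7
s_8 = InvRound(s_7, k_0) = 0x01

0x01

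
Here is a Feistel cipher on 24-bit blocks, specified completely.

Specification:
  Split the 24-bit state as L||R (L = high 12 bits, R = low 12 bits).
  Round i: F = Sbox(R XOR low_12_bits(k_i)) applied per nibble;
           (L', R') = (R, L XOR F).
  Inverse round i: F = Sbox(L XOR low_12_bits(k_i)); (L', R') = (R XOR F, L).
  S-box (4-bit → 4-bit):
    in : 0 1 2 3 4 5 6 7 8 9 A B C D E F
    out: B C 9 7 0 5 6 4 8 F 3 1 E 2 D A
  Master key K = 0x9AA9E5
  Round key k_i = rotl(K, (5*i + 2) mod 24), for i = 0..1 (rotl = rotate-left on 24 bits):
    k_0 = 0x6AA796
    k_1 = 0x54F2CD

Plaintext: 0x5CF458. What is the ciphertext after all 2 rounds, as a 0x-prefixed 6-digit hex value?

s_0 = plaintext = 0x5CF458
s_1 = Round(s_0, k_0) = 0x458222
s_2 = Round(s_1, k_1) = 0x222F82

0x222F82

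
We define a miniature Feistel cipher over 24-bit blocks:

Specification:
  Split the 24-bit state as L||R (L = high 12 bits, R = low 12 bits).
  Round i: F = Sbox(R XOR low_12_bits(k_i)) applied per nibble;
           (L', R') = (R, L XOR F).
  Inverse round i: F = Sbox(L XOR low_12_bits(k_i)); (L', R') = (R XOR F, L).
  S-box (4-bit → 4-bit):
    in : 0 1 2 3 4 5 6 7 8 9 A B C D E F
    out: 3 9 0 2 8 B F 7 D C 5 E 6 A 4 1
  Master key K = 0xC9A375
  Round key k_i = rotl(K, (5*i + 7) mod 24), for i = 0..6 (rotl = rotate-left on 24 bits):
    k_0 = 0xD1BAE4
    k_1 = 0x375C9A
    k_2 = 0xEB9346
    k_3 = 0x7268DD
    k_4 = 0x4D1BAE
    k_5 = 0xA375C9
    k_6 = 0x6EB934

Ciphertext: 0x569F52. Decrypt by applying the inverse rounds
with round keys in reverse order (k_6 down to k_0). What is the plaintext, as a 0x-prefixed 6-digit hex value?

0x68827E

s_0 = ciphertext = 0x569F52
s_1 = InvRound(s_0, k_6) = 0x9E8569
s_2 = InvRound(s_1, k_5) = 0x3609E8
s_3 = InvRound(s_2, k_4) = 0x48C360
s_4 = InvRound(s_3, k_3) = 0x5D948C
s_5 = InvRound(s_4, k_2) = 0xB4D5D9
s_6 = InvRound(s_5, k_1) = 0x27EB4D
s_7 = InvRound(s_6, k_0) = 0x68827E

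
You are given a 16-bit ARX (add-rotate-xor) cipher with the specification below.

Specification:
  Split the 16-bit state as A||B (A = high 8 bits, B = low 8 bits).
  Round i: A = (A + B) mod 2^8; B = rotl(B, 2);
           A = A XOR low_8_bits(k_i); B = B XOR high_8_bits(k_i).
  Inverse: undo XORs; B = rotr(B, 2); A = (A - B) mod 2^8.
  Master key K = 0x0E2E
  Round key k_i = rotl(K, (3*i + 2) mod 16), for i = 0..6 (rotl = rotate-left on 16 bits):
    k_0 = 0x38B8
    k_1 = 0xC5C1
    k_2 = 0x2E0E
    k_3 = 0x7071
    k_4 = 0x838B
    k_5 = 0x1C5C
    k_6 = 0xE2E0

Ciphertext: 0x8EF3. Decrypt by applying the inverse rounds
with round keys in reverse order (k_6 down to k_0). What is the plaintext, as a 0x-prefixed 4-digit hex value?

0xE5FF

s_0 = ciphertext = 0x8EF3
s_1 = InvRound(s_0, k_6) = 0x2A44
s_2 = InvRound(s_1, k_5) = 0x6016
s_3 = InvRound(s_2, k_4) = 0x8665
s_4 = InvRound(s_3, k_3) = 0xB245
s_5 = InvRound(s_4, k_2) = 0xE2DA
s_6 = InvRound(s_5, k_1) = 0x5CC7
s_7 = InvRound(s_6, k_0) = 0xE5FF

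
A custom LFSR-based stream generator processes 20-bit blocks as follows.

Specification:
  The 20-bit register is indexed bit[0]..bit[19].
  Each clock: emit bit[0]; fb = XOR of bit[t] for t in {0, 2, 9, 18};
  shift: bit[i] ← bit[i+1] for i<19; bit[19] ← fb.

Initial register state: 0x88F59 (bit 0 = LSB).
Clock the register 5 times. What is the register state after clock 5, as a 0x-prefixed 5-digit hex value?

reg_0 = 0x88F59
clock 1: out=1, reg = 0x447AC
clock 2: out=0, reg = 0xA23D6
clock 3: out=0, reg = 0x511EB
clock 4: out=1, reg = 0x288F5
clock 5: out=1, reg = 0x1447A

0x1447A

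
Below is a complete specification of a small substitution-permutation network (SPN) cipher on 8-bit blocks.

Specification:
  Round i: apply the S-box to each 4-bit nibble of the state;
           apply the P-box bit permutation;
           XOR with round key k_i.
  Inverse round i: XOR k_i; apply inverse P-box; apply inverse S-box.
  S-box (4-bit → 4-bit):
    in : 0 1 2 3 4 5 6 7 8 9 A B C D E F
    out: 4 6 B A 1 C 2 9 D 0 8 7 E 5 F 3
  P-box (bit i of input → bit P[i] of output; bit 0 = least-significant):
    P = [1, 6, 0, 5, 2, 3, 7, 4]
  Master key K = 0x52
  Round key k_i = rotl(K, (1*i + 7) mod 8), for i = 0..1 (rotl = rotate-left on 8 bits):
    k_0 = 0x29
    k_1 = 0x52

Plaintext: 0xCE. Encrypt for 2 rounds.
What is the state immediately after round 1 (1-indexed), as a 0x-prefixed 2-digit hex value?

0xD2

s_0 = plaintext = 0xCE
s_1 = Round(s_0, k_0) = 0xD2
s_2 = Round(s_1, k_1) = 0xB4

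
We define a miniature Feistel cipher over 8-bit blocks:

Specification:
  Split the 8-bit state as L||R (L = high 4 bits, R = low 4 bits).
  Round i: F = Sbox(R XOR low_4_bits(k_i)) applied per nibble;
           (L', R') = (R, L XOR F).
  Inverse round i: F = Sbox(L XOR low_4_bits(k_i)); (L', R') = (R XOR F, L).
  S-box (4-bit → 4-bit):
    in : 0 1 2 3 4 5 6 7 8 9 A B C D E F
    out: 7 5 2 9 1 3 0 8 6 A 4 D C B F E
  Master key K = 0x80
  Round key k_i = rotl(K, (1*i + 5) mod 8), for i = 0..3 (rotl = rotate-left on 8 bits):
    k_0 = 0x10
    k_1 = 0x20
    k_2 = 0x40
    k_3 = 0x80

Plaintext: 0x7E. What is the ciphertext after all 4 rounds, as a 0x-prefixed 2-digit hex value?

0xE7

s_0 = plaintext = 0x7E
s_1 = Round(s_0, k_0) = 0xE8
s_2 = Round(s_1, k_1) = 0x88
s_3 = Round(s_2, k_2) = 0x8E
s_4 = Round(s_3, k_3) = 0xE7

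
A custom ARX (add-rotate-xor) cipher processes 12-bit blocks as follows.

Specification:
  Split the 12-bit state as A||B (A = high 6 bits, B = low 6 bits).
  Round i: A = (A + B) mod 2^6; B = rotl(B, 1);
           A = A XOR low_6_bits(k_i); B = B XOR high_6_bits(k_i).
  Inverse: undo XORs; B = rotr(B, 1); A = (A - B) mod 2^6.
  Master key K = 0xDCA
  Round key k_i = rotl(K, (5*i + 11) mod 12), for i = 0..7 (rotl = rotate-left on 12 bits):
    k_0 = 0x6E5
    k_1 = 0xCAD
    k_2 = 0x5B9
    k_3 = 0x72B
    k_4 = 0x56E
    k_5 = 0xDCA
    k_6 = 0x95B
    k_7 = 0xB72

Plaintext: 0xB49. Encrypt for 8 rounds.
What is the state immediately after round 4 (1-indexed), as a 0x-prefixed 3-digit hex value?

s_0 = plaintext = 0xB49
s_1 = Round(s_0, k_0) = 0x4C9
s_2 = Round(s_1, k_1) = 0xC60
s_3 = Round(s_2, k_2) = 0xA17
s_4 = Round(s_3, k_3) = 0x532
s_5 = Round(s_4, k_4) = 0xA30
s_6 = Round(s_5, k_5) = 0x496
s_7 = Round(s_6, k_6) = 0xCC9
s_8 = Round(s_7, k_7) = 0x3BF

0x532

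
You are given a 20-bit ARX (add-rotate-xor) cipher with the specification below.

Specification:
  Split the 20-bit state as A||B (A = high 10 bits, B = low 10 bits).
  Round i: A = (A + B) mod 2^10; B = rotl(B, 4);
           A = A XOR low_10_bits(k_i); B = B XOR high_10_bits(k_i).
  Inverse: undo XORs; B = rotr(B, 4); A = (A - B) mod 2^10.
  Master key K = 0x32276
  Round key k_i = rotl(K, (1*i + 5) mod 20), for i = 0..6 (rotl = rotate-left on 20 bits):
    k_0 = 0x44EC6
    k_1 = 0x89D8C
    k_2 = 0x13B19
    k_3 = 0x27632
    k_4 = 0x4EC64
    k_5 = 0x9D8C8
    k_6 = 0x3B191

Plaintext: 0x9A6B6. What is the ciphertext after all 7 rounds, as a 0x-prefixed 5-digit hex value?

s_0 = plaintext = 0x9A6B6
s_1 = Round(s_0, k_0) = 0xF6679
s_2 = Round(s_1, k_1) = 0xF79BE
s_3 = Round(s_2, k_2) = 0xA17A8
s_4 = Round(s_3, k_3) = 0x07E13
s_5 = Round(s_4, k_4) = 0x95803
s_6 = Round(s_5, k_5) = 0xA4646
s_7 = Round(s_6, k_6) = 0x51885

0x51885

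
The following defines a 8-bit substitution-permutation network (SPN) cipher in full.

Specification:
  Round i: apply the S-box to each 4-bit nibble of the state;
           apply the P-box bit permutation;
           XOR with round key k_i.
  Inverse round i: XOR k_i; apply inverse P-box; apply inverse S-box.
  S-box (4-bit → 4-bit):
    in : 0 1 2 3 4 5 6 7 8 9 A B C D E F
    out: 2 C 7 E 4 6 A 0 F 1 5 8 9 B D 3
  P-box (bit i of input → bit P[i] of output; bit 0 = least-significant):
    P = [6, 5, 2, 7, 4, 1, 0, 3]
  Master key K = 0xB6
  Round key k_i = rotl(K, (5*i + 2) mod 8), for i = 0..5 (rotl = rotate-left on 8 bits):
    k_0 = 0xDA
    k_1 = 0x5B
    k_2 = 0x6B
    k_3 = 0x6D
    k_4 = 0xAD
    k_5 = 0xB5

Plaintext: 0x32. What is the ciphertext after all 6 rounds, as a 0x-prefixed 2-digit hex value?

0xB9

s_0 = plaintext = 0x32
s_1 = Round(s_0, k_0) = 0xB5
s_2 = Round(s_1, k_1) = 0x77
s_3 = Round(s_2, k_2) = 0x6B
s_4 = Round(s_3, k_3) = 0xE7
s_5 = Round(s_4, k_4) = 0xB4
s_6 = Round(s_5, k_5) = 0xB9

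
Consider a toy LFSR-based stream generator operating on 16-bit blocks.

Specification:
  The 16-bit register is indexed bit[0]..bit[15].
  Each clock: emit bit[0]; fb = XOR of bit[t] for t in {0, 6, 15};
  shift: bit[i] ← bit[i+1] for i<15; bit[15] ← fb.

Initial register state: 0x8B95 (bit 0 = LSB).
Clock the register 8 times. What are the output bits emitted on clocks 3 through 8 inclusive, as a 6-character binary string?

reg_0 = 0x8B95
clock 1: out=1, reg = 0x45CA
clock 2: out=0, reg = 0xA2E5
clock 3: out=1, reg = 0xD172
clock 4: out=0, reg = 0x68B9
clock 5: out=1, reg = 0xB45C
clock 6: out=0, reg = 0x5A2E
clock 7: out=0, reg = 0x2D17
clock 8: out=1, reg = 0x968B

101001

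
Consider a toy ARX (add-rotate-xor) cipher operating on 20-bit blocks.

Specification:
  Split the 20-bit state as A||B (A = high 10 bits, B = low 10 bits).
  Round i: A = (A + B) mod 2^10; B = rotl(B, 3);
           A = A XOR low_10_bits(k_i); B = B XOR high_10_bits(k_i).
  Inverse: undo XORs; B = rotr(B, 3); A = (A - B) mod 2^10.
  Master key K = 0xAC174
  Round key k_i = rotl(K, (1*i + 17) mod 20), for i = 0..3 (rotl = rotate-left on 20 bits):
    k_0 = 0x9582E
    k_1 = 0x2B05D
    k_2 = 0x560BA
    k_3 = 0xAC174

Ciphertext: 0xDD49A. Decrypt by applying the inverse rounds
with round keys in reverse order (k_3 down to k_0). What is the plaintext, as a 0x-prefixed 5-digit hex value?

s_0 = ciphertext = 0xDD49A
s_1 = InvRound(s_0, k_3) = 0x2F145
s_2 = InvRound(s_1, k_2) = 0x60E83
s_3 = InvRound(s_2, k_1) = 0x867C5
s_4 = InvRound(s_3, k_0) = 0x215B2

0x215B2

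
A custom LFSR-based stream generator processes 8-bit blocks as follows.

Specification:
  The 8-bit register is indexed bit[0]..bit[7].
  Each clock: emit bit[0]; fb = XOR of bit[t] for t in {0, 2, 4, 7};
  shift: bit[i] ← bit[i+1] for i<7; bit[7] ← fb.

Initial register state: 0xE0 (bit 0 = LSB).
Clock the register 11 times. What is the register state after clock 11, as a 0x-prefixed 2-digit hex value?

reg_0 = 0xE0
clock 1: out=0, reg = 0xF0
clock 2: out=0, reg = 0x78
clock 3: out=0, reg = 0xBC
clock 4: out=0, reg = 0xDE
clock 5: out=0, reg = 0xEF
clock 6: out=1, reg = 0xF7
clock 7: out=1, reg = 0x7B
clock 8: out=1, reg = 0x3D
clock 9: out=1, reg = 0x9E
clock 10: out=0, reg = 0xCF
clock 11: out=1, reg = 0xE7

0xE7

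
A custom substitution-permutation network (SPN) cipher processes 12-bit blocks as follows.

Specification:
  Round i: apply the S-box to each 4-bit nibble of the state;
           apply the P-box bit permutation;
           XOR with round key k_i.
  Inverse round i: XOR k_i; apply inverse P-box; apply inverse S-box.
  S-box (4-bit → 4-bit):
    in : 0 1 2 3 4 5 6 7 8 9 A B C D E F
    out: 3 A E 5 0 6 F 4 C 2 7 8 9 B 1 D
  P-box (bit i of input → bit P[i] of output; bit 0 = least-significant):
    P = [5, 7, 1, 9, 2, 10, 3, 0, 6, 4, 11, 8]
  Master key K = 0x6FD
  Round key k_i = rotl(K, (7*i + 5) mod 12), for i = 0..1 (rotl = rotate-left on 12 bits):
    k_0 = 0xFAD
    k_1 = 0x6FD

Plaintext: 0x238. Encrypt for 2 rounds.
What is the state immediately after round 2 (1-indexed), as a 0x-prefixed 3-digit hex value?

0x6DE

s_0 = plaintext = 0x238
s_1 = Round(s_0, k_0) = 0x4B3
s_2 = Round(s_1, k_1) = 0x6DE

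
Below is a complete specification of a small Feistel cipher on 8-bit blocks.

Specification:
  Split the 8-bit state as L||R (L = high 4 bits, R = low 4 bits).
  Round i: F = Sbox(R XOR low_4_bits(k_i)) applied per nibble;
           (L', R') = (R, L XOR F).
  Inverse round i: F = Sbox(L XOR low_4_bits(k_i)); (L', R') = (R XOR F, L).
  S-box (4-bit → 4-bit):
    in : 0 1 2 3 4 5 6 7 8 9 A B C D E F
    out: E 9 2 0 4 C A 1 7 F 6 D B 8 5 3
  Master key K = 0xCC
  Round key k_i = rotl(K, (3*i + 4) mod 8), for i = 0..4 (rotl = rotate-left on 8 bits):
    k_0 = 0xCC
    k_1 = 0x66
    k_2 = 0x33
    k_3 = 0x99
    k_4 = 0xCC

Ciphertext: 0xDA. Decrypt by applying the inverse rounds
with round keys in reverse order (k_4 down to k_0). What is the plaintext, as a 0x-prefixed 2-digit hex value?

0x89

s_0 = ciphertext = 0xDA
s_1 = InvRound(s_0, k_4) = 0x3D
s_2 = InvRound(s_1, k_3) = 0xB3
s_3 = InvRound(s_2, k_2) = 0x4B
s_4 = InvRound(s_3, k_1) = 0x94
s_5 = InvRound(s_4, k_0) = 0x89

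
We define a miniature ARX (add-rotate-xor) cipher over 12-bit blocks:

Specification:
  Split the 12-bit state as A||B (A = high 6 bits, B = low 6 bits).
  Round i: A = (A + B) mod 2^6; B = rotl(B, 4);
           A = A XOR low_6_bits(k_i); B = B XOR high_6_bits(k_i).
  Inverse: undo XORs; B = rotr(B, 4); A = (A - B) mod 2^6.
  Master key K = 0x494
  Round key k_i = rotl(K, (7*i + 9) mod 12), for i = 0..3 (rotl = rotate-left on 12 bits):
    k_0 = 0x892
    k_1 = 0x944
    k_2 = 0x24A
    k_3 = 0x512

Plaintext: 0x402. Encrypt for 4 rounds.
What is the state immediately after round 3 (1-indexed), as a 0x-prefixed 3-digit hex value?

0x058

s_0 = plaintext = 0x402
s_1 = Round(s_0, k_0) = 0x002
s_2 = Round(s_1, k_1) = 0x185
s_3 = Round(s_2, k_2) = 0x058
s_4 = Round(s_3, k_3) = 0x2D2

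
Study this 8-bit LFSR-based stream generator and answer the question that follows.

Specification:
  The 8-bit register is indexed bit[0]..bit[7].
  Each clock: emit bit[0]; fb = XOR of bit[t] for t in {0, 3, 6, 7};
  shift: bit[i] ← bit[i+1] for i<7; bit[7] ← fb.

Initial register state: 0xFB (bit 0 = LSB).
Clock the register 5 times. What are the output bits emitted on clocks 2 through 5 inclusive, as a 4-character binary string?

reg_0 = 0xFB
clock 1: out=1, reg = 0x7D
clock 2: out=1, reg = 0xBE
clock 3: out=0, reg = 0x5F
clock 4: out=1, reg = 0xAF
clock 5: out=1, reg = 0xD7

1011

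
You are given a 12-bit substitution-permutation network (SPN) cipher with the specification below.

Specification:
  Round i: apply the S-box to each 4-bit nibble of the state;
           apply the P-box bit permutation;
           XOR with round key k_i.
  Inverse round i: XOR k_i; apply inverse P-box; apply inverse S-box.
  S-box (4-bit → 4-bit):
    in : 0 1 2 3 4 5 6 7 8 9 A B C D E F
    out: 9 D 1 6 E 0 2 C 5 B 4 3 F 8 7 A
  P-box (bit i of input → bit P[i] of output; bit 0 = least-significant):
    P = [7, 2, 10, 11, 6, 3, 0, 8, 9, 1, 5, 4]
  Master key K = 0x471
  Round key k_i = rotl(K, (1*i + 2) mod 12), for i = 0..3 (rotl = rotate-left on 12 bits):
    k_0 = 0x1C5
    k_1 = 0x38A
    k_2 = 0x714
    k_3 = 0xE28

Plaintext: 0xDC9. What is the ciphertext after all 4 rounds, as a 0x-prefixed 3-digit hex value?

s_0 = plaintext = 0xDC9
s_1 = Round(s_0, k_0) = 0x818
s_2 = Round(s_1, k_1) = 0x46B
s_3 = Round(s_2, k_2) = 0x7AA
s_4 = Round(s_3, k_3) = 0xA19

0xA19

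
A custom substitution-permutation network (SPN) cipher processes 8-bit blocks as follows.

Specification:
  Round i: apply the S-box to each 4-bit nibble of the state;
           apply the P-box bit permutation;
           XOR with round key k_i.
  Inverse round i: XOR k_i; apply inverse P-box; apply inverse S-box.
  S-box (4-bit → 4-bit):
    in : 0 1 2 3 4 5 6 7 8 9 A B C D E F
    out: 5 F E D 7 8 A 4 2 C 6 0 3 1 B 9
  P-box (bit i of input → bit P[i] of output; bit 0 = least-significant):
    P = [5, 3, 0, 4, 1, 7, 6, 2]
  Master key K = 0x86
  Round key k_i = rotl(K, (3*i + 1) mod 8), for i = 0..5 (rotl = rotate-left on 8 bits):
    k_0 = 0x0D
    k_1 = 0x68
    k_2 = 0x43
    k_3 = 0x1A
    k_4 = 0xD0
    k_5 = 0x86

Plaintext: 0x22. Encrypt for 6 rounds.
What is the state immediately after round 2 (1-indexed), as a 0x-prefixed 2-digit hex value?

s_0 = plaintext = 0x22
s_1 = Round(s_0, k_0) = 0xD0
s_2 = Round(s_1, k_1) = 0x4B
s_3 = Round(s_2, k_2) = 0x81
s_4 = Round(s_3, k_3) = 0xA3
s_5 = Round(s_4, k_4) = 0x21
s_6 = Round(s_5, k_5) = 0x7B

0x4B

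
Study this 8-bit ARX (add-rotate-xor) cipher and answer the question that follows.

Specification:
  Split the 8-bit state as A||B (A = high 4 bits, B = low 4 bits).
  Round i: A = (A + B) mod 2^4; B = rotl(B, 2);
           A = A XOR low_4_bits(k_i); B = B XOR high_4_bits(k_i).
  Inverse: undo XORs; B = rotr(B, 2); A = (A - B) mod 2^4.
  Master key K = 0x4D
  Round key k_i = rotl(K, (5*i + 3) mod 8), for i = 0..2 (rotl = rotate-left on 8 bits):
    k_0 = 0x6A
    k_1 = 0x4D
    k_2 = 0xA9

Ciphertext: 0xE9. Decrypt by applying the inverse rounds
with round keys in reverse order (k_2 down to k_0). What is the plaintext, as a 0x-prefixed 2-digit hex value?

0xD1

s_0 = ciphertext = 0xE9
s_1 = InvRound(s_0, k_2) = 0xBC
s_2 = InvRound(s_1, k_1) = 0x42
s_3 = InvRound(s_2, k_0) = 0xD1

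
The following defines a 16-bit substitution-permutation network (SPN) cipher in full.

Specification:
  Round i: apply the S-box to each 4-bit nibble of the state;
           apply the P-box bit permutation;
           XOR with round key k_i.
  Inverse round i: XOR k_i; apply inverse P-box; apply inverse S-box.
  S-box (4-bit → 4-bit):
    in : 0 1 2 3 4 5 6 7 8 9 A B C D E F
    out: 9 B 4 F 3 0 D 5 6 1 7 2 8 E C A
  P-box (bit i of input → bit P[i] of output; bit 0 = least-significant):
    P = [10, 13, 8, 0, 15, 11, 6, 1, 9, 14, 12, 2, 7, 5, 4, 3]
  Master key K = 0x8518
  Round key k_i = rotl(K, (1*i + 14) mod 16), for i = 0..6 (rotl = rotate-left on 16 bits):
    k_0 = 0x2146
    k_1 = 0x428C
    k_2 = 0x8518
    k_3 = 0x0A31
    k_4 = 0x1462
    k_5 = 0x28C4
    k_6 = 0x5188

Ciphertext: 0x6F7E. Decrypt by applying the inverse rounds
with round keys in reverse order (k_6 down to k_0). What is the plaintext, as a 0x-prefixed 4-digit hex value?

s_0 = ciphertext = 0x6F7E
s_1 = InvRound(s_0, k_6) = 0xA6D4
s_2 = InvRound(s_1, k_5) = 0x2949
s_3 = InvRound(s_2, k_4) = 0xF2F3
s_4 = InvRound(s_3, k_3) = 0x983B
s_5 = InvRound(s_4, k_2) = 0xB2F6
s_6 = InvRound(s_5, k_1) = 0xD86B
s_7 = InvRound(s_6, k_0) = 0xFD4D

0xFD4D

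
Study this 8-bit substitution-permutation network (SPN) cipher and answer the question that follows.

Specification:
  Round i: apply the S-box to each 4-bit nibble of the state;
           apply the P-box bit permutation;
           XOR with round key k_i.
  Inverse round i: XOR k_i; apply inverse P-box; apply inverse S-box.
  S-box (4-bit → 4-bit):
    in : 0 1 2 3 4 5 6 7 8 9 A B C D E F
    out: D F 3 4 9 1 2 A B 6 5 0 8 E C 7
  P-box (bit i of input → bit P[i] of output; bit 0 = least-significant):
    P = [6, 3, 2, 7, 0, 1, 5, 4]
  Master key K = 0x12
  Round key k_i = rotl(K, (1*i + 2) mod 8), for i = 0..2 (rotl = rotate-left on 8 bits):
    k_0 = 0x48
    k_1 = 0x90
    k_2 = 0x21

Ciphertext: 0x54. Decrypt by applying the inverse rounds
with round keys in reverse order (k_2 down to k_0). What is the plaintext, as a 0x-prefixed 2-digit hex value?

0x19

s_0 = ciphertext = 0x54
s_1 = InvRound(s_0, k_2) = 0x0A
s_2 = InvRound(s_1, k_1) = 0x77
s_3 = InvRound(s_2, k_0) = 0x19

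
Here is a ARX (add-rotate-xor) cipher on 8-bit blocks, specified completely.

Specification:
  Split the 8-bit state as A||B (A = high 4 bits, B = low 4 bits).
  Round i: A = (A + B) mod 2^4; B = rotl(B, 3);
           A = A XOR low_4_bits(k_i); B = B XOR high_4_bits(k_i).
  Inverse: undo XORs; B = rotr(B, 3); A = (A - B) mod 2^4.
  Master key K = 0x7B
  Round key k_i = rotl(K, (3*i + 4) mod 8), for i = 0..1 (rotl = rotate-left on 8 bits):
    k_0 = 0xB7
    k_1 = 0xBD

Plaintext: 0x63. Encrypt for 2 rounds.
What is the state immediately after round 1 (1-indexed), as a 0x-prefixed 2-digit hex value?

0xE2

s_0 = plaintext = 0x63
s_1 = Round(s_0, k_0) = 0xE2
s_2 = Round(s_1, k_1) = 0xDA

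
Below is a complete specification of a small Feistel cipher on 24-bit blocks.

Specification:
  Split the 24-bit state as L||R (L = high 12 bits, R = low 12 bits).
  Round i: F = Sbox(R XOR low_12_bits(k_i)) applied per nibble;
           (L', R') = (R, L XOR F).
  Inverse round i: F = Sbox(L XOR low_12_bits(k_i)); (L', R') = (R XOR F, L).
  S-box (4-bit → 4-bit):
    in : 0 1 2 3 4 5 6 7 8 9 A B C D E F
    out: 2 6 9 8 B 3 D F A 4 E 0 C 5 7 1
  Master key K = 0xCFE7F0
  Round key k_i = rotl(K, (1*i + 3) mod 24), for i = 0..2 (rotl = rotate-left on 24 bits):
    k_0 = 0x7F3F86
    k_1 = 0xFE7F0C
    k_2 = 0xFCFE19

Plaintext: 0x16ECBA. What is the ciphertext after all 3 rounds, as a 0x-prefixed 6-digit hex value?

s_0 = plaintext = 0x16ECBA
s_1 = Round(s_0, k_0) = 0xCBA9E2
s_2 = Round(s_1, k_1) = 0x9E21CD
s_3 = Round(s_2, k_2) = 0x1CD8B9

0x1CD8B9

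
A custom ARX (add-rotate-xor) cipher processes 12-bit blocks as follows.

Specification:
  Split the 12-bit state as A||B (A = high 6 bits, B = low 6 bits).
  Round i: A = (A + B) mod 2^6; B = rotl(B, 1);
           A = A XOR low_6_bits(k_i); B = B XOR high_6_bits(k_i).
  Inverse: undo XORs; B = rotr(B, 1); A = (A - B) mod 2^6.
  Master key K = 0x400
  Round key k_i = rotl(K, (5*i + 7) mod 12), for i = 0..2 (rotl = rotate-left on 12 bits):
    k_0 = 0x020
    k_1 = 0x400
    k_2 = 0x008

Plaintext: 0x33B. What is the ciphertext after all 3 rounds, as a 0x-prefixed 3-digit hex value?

s_0 = plaintext = 0x33B
s_1 = Round(s_0, k_0) = 0x9F7
s_2 = Round(s_1, k_1) = 0x7BF
s_3 = Round(s_2, k_2) = 0x57F

0x57F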